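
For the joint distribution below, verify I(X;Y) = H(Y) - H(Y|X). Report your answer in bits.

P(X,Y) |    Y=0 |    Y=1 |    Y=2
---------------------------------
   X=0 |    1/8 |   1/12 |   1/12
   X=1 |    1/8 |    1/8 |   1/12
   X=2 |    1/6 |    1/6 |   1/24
I(X;Y) = 0.0319 bits

Mutual information has multiple equivalent forms:
- I(X;Y) = H(X) - H(X|Y)
- I(X;Y) = H(Y) - H(Y|X)
- I(X;Y) = H(X) + H(Y) - H(X,Y)

Computing all quantities:
H(X) = 1.5774, H(Y) = 1.5284, H(X,Y) = 3.0739
H(X|Y) = 1.5456, H(Y|X) = 1.4965

Verification:
H(X) - H(X|Y) = 1.5774 - 1.5456 = 0.0319
H(Y) - H(Y|X) = 1.5284 - 1.4965 = 0.0319
H(X) + H(Y) - H(X,Y) = 1.5774 + 1.5284 - 3.0739 = 0.0319

All forms give I(X;Y) = 0.0319 bits. ✓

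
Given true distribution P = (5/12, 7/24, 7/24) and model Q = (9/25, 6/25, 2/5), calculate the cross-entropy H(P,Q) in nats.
1.1092 nats

Cross-entropy: H(P,Q) = -Σ p(x) log q(x)

Alternatively: H(P,Q) = H(P) + D_KL(P||Q)
H(P) = 1.0835 nats
D_KL(P||Q) = 0.0257 nats

H(P,Q) = 1.0835 + 0.0257 = 1.1092 nats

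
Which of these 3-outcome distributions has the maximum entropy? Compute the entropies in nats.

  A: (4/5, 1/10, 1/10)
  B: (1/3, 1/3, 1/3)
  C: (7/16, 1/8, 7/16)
B

For a discrete distribution over n outcomes, entropy is maximized by the uniform distribution.

Computing entropies:
H(A) = 0.6390 nats
H(B) = 1.0986 nats
H(C) = 0.9833 nats

The uniform distribution (where all probabilities equal 1/3) achieves the maximum entropy of log_e(3) = 1.0986 nats.

Distribution B has the highest entropy.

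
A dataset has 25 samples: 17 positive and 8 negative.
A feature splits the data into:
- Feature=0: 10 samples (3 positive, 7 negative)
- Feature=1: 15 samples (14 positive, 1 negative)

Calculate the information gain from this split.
0.3398 bits

Information Gain = H(Y) - H(Y|Feature)

Before split:
P(positive) = 17/25 = 0.6800
H(Y) = 0.9044 bits

After split:
Feature=0: H = 0.8813 bits (weight = 10/25)
Feature=1: H = 0.3534 bits (weight = 15/25)
H(Y|Feature) = (10/25)×0.8813 + (15/25)×0.3534 = 0.5645 bits

Information Gain = 0.9044 - 0.5645 = 0.3398 bits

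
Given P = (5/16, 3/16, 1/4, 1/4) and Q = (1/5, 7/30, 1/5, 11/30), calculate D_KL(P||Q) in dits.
0.0254 dits

KL divergence: D_KL(P||Q) = Σ p(x) log(p(x)/q(x))

Computing term by term:
  x=0: 5/16 × log_10[(5/16)/(1/5)] = 5/16 × 0.1938 = 0.0606
  x=1: 3/16 × log_10[(3/16)/(7/30)] = 3/16 × -0.0950 = -0.0178
  x=2: 1/4 × log_10[(1/4)/(1/5)] = 1/4 × 0.0969 = 0.0242
  x=3: 1/4 × log_10[(1/4)/(11/30)] = 1/4 × -0.1663 = -0.0416

D_KL(P||Q) = 0.0254 dits

Note: KL divergence is always non-negative and equals 0 iff P = Q.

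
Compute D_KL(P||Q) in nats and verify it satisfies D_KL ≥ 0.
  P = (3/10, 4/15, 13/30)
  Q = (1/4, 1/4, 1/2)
0.0099 nats

KL divergence satisfies the Gibbs inequality: D_KL(P||Q) ≥ 0 for all distributions P, Q.

D_KL(P||Q) = Σ p(x) log(p(x)/q(x))
Term by term:
  x=0: 3/10 × log_e[(3/10)/(1/4)] = 0.0547
  x=1: 4/15 × log_e[(4/15)/(1/4)] = 0.0172
  x=2: 13/30 × log_e[(13/30)/(1/2)] = -0.0620
D_KL(P||Q) = 0.0099 nats

D_KL(P||Q) = 0.0099 ≥ 0 ✓

This non-negativity is a fundamental property: relative entropy cannot be negative because it measures how different Q is from P.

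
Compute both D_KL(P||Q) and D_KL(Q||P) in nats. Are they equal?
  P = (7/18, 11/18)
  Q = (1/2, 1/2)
D_KL(P||Q) = 0.0249, D_KL(Q||P) = 0.0253

KL divergence is not symmetric: D_KL(P||Q) ≠ D_KL(Q||P) in general.

D_KL(P||Q) = 0.0249 nats
D_KL(Q||P) = 0.0253 nats

No, they are not equal!

This asymmetry is why KL divergence is not a true distance metric.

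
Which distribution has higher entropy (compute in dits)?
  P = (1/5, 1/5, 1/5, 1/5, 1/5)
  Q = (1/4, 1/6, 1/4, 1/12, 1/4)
P

Computing entropies in dits:
H(P) = 0.6990
H(Q) = 0.6712

Distribution P has higher entropy.

Intuition: The distribution closer to uniform (more spread out) has higher entropy.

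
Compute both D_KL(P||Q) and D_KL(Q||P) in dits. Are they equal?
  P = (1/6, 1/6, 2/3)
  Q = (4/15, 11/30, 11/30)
D_KL(P||Q) = 0.0820, D_KL(Q||P) = 0.0848

KL divergence is not symmetric: D_KL(P||Q) ≠ D_KL(Q||P) in general.

D_KL(P||Q) = 0.0820 dits
D_KL(Q||P) = 0.0848 dits

No, they are not equal!

This asymmetry is why KL divergence is not a true distance metric.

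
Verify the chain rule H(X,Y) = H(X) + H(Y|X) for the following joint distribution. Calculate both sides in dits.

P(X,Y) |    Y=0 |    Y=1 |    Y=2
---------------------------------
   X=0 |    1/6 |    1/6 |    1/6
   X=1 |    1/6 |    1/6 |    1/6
H(X,Y) = 0.7782, H(X) = 0.3010, H(Y|X) = 0.4771 (all in dits)

Chain rule: H(X,Y) = H(X) + H(Y|X)

Left side — joint entropy directly:
H(X,Y) = -Σ p(x,y) log p(x,y) = 0.7782 dits

Right side — compute H(Y|X) from the conditional distributions:
P(X) = (1/2, 1/2), so H(X) = 0.3010 dits
H(Y|X) = Σ_x P(X=x) · H(Y|X=x):
  P(Y|X=0) = (1/3, 1/3, 1/3), H(Y|X=0) = 0.4771, weight P(X=0) = 1/2
  P(Y|X=1) = (1/3, 1/3, 1/3), H(Y|X=1) = 0.4771, weight P(X=1) = 1/2
H(Y|X) = 0.4771 dits

H(X) + H(Y|X) = 0.3010 + 0.4771 = 0.7782 dits

Both sides equal 0.7782 dits. ✓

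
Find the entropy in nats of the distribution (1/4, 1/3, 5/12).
1.0776 nats

Shannon entropy is H(X) = -Σ p(x) log p(x).

For P = (1/4, 1/3, 5/12):
H = -1/4 × log_e(1/4) -1/3 × log_e(1/3) -5/12 × log_e(5/12)
H = 1.0776 nats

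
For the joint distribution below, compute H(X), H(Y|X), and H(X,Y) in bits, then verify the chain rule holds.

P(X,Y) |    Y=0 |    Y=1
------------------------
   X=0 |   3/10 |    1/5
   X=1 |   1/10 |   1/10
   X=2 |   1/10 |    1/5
H(X,Y) = 2.4464, H(X) = 1.4855, H(Y|X) = 0.9610 (all in bits)

Chain rule: H(X,Y) = H(X) + H(Y|X)

Left side — joint entropy directly:
H(X,Y) = -Σ p(x,y) log p(x,y) = 2.4464 bits

Right side — compute H(Y|X) from the conditional distributions:
P(X) = (1/2, 1/5, 3/10), so H(X) = 1.4855 bits
H(Y|X) = Σ_x P(X=x) · H(Y|X=x):
  P(Y|X=0) = (3/5, 2/5), H(Y|X=0) = 0.9710, weight P(X=0) = 1/2
  P(Y|X=1) = (1/2, 1/2), H(Y|X=1) = 1.0000, weight P(X=1) = 1/5
  P(Y|X=2) = (1/3, 2/3), H(Y|X=2) = 0.9183, weight P(X=2) = 3/10
H(Y|X) = 0.9610 bits

H(X) + H(Y|X) = 1.4855 + 0.9610 = 2.4464 bits

Both sides equal 2.4464 bits. ✓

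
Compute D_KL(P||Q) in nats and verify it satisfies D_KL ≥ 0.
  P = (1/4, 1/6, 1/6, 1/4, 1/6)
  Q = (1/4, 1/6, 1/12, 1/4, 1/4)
0.0479 nats

KL divergence satisfies the Gibbs inequality: D_KL(P||Q) ≥ 0 for all distributions P, Q.

D_KL(P||Q) = Σ p(x) log(p(x)/q(x))
Term by term:
  x=0: 1/4 × log_e[(1/4)/(1/4)] = 0.0000
  x=1: 1/6 × log_e[(1/6)/(1/6)] = 0.0000
  x=2: 1/6 × log_e[(1/6)/(1/12)] = 0.1155
  x=3: 1/4 × log_e[(1/4)/(1/4)] = 0.0000
  x=4: 1/6 × log_e[(1/6)/(1/4)] = -0.0676
D_KL(P||Q) = 0.0479 nats

D_KL(P||Q) = 0.0479 ≥ 0 ✓

This non-negativity is a fundamental property: relative entropy cannot be negative because it measures how different Q is from P.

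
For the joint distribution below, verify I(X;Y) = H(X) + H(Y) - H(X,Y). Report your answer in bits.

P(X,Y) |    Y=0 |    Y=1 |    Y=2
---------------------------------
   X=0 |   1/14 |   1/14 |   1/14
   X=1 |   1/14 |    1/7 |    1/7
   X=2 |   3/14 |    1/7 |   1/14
I(X;Y) = 0.0689 bits

Mutual information has multiple equivalent forms:
- I(X;Y) = H(X) - H(X|Y)
- I(X;Y) = H(Y) - H(Y|X)
- I(X;Y) = H(X) + H(Y) - H(X,Y)

Computing all quantities:
H(X) = 1.5306, H(Y) = 1.5774, H(X,Y) = 3.0391
H(X|Y) = 1.4617, H(Y|X) = 1.5085

Verification:
H(X) - H(X|Y) = 1.5306 - 1.4617 = 0.0689
H(Y) - H(Y|X) = 1.5774 - 1.5085 = 0.0689
H(X) + H(Y) - H(X,Y) = 1.5306 + 1.5774 - 3.0391 = 0.0689

All forms give I(X;Y) = 0.0689 bits. ✓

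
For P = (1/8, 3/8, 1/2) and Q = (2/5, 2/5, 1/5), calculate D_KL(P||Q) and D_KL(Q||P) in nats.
D_KL(P||Q) = 0.2885, D_KL(Q||P) = 0.3078

KL divergence is not symmetric: D_KL(P||Q) ≠ D_KL(Q||P) in general.

D_KL(P||Q) = 0.2885 nats
D_KL(Q||P) = 0.3078 nats

No, they are not equal!

This asymmetry is why KL divergence is not a true distance metric.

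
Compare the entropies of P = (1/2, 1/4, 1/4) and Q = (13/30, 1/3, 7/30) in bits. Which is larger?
Q

Computing entropies in bits:
H(P) = 1.5000
H(Q) = 1.5410

Distribution Q has higher entropy.

Intuition: The distribution closer to uniform (more spread out) has higher entropy.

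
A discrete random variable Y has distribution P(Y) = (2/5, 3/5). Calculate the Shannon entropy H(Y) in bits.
0.9710 bits

Shannon entropy is H(X) = -Σ p(x) log p(x).

For P = (2/5, 3/5):
H = -2/5 × log_2(2/5) -3/5 × log_2(3/5)
H = 0.9710 bits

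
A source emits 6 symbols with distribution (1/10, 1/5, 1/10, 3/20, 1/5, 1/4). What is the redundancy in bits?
0.0813 bits

Redundancy measures how far a source is from maximum entropy:
R = H_max - H(X)

Maximum entropy for 6 symbols: H_max = log_2(6) = 2.5850 bits
Actual entropy: H(X) = 2.5037 bits
Redundancy: R = 2.5850 - 2.5037 = 0.0813 bits

This redundancy represents potential for compression: the source could be compressed by 0.0813 bits per symbol.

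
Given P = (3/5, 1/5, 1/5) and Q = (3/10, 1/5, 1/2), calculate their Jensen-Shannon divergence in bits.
0.0847 bits

Jensen-Shannon divergence is:
JSD(P||Q) = 0.5 × D_KL(P||M) + 0.5 × D_KL(Q||M)
where M = 0.5 × (P + Q) is the mixture distribution.

M = 0.5 × (3/5, 1/5, 1/5) + 0.5 × (3/10, 1/5, 1/2) = (9/20, 1/5, 7/20)

D_KL(P||M) = 0.0876 bits
D_KL(Q||M) = 0.0818 bits

JSD(P||Q) = 0.5 × 0.0876 + 0.5 × 0.0818 = 0.0847 bits

Unlike KL divergence, JSD is symmetric and bounded: 0 ≤ JSD ≤ log(2).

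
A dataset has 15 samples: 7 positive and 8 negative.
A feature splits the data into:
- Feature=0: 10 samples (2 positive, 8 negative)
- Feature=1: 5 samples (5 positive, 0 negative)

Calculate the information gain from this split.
0.5155 bits

Information Gain = H(Y) - H(Y|Feature)

Before split:
P(positive) = 7/15 = 0.4667
H(Y) = 0.9968 bits

After split:
Feature=0: H = 0.7219 bits (weight = 10/15)
Feature=1: H = 0.0000 bits (weight = 5/15)
H(Y|Feature) = (10/15)×0.7219 + (5/15)×0.0000 = 0.4813 bits

Information Gain = 0.9968 - 0.4813 = 0.5155 bits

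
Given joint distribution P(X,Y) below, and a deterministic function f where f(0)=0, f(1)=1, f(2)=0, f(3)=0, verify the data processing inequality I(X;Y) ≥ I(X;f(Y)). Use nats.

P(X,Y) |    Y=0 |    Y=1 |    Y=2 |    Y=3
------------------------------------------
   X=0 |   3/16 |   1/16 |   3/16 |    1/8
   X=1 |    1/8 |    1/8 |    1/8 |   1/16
I(X;Y) = 0.0260, I(X;f(Y)) = 0.0246, inequality holds: 0.0260 ≥ 0.0246

Data Processing Inequality: For any Markov chain X → Y → Z, we have I(X;Y) ≥ I(X;Z).

Here Z = f(Y) is a deterministic function of Y, forming X → Y → Z.

Original I(X;Y) = 0.0260 nats

After applying f:
P(X,Z) where Z=f(Y):
- P(X,Z=0) = P(X,Y=0) + P(X,Y=2) + P(X,Y=3)
- P(X,Z=1) = P(X,Y=1)

I(X;Z) = I(X;f(Y)) = 0.0246 nats

Verification: 0.0260 ≥ 0.0246 ✓

Information cannot be created by processing; the function f can only lose information about X.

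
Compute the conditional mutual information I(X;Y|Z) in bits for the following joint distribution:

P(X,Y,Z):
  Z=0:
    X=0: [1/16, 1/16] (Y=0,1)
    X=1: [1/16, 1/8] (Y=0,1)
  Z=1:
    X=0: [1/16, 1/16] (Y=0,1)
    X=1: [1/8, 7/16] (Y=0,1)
0.0326 bits

Conditional mutual information: I(X;Y|Z) = H(X|Z) + H(Y|Z) - H(X,Y|Z)

H(Z) = 0.8960
H(X,Z) = 1.6697 → H(X|Z) = 0.7737
H(Y,Z) = 1.7806 → H(Y|Z) = 0.8846
H(X,Y,Z) = 2.5218 → H(X,Y|Z) = 1.6257

I(X;Y|Z) = 0.7737 + 0.8846 - 1.6257 = 0.0326 bits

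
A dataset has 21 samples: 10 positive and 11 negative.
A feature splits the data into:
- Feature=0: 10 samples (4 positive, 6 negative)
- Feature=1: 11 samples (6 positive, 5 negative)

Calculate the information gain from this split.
0.0153 bits

Information Gain = H(Y) - H(Y|Feature)

Before split:
P(positive) = 10/21 = 0.4762
H(Y) = 0.9984 bits

After split:
Feature=0: H = 0.9710 bits (weight = 10/21)
Feature=1: H = 0.9940 bits (weight = 11/21)
H(Y|Feature) = (10/21)×0.9710 + (11/21)×0.9940 = 0.9830 bits

Information Gain = 0.9984 - 0.9830 = 0.0153 bits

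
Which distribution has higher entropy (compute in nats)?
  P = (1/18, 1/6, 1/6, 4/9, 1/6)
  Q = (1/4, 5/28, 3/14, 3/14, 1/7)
Q

Computing entropies in nats:
H(P) = 1.4169
H(Q) = 1.5924

Distribution Q has higher entropy.

Intuition: The distribution closer to uniform (more spread out) has higher entropy.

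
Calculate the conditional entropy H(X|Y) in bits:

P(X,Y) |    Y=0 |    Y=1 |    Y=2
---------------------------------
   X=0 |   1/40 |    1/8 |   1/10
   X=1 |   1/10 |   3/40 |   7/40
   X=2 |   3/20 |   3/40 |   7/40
1.4808 bits

Using the chain rule: H(X|Y) = H(X,Y) - H(Y)

First, compute H(X,Y) = 3.0236 bits

Marginal P(Y) = (11/40, 11/40, 9/20)
H(Y) = 1.5428 bits

H(X|Y) = H(X,Y) - H(Y) = 3.0236 - 1.5428 = 1.4808 bits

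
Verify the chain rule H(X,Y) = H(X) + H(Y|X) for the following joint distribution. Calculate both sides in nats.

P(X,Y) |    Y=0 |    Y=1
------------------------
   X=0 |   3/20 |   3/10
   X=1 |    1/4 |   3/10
H(X,Y) = 1.3535, H(X) = 0.6881, H(Y|X) = 0.6654 (all in nats)

Chain rule: H(X,Y) = H(X) + H(Y|X)

Left side — joint entropy directly:
H(X,Y) = -Σ p(x,y) log p(x,y) = 1.3535 nats

Right side — compute H(Y|X) from the conditional distributions:
P(X) = (9/20, 11/20), so H(X) = 0.6881 nats
H(Y|X) = Σ_x P(X=x) · H(Y|X=x):
  P(Y|X=0) = (1/3, 2/3), H(Y|X=0) = 0.6365, weight P(X=0) = 9/20
  P(Y|X=1) = (5/11, 6/11), H(Y|X=1) = 0.6890, weight P(X=1) = 11/20
H(Y|X) = 0.6654 nats

H(X) + H(Y|X) = 0.6881 + 0.6654 = 1.3535 nats

Both sides equal 1.3535 nats. ✓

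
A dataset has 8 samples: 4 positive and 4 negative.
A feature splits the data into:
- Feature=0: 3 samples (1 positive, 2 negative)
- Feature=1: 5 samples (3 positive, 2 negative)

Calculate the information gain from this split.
0.0488 bits

Information Gain = H(Y) - H(Y|Feature)

Before split:
P(positive) = 4/8 = 0.5000
H(Y) = 1.0000 bits

After split:
Feature=0: H = 0.9183 bits (weight = 3/8)
Feature=1: H = 0.9710 bits (weight = 5/8)
H(Y|Feature) = (3/8)×0.9183 + (5/8)×0.9710 = 0.9512 bits

Information Gain = 1.0000 - 0.9512 = 0.0488 bits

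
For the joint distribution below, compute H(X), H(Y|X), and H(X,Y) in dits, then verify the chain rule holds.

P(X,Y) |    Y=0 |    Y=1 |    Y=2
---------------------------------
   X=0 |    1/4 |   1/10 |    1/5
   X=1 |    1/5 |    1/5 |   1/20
H(X,Y) = 0.7349, H(X) = 0.2989, H(Y|X) = 0.4361 (all in dits)

Chain rule: H(X,Y) = H(X) + H(Y|X)

Left side — joint entropy directly:
H(X,Y) = -Σ p(x,y) log p(x,y) = 0.7349 dits

Right side — compute H(Y|X) from the conditional distributions:
P(X) = (11/20, 9/20), so H(X) = 0.2989 dits
H(Y|X) = Σ_x P(X=x) · H(Y|X=x):
  P(Y|X=0) = (5/11, 2/11, 4/11), H(Y|X=0) = 0.4500, weight P(X=0) = 11/20
  P(Y|X=1) = (4/9, 4/9, 1/9), H(Y|X=1) = 0.4191, weight P(X=1) = 9/20
H(Y|X) = 0.4361 dits

H(X) + H(Y|X) = 0.2989 + 0.4361 = 0.7349 dits

Both sides equal 0.7349 dits. ✓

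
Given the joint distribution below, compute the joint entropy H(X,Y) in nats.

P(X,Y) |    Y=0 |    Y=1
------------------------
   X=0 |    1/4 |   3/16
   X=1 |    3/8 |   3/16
1.3421 nats

Joint entropy is H(X,Y) = -Σ_{x,y} p(x,y) log p(x,y).

Summing over all non-zero entries:
H(X,Y) = -[1/4·log_e(1/4) + 3/16·log_e(3/16) + 3/8·log_e(3/8) + 3/16·log_e(3/16)]
H(X,Y) = 1.3421 nats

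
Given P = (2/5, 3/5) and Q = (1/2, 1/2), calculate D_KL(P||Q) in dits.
0.0087 dits

KL divergence: D_KL(P||Q) = Σ p(x) log(p(x)/q(x))

Computing term by term:
  x=0: 2/5 × log_10[(2/5)/(1/2)] = 2/5 × -0.0969 = -0.0388
  x=1: 3/5 × log_10[(3/5)/(1/2)] = 3/5 × 0.0792 = 0.0475

D_KL(P||Q) = 0.0087 dits

Note: KL divergence is always non-negative and equals 0 iff P = Q.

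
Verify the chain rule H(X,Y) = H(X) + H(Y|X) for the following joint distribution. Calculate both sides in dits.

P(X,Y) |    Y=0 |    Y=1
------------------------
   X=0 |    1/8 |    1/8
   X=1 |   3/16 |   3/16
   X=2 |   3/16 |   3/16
H(X,Y) = 0.7710, H(X) = 0.4700, H(Y|X) = 0.3010 (all in dits)

Chain rule: H(X,Y) = H(X) + H(Y|X)

Left side — joint entropy directly:
H(X,Y) = -Σ p(x,y) log p(x,y) = 0.7710 dits

Right side — compute H(Y|X) from the conditional distributions:
P(X) = (1/4, 3/8, 3/8), so H(X) = 0.4700 dits
H(Y|X) = Σ_x P(X=x) · H(Y|X=x):
  P(Y|X=0) = (1/2, 1/2), H(Y|X=0) = 0.3010, weight P(X=0) = 1/4
  P(Y|X=1) = (1/2, 1/2), H(Y|X=1) = 0.3010, weight P(X=1) = 3/8
  P(Y|X=2) = (1/2, 1/2), H(Y|X=2) = 0.3010, weight P(X=2) = 3/8
H(Y|X) = 0.3010 dits

H(X) + H(Y|X) = 0.4700 + 0.3010 = 0.7710 dits

Both sides equal 0.7710 dits. ✓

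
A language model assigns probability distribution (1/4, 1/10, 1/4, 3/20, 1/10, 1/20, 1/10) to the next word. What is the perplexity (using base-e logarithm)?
6.1612

Perplexity is e^H (or exp(H) for natural log).

First, H = -Σ p log p = 1.8183 nats
Perplexity = e^1.8183 = 6.1612

Interpretation: The model's uncertainty is equivalent to choosing uniformly among 6.2 options.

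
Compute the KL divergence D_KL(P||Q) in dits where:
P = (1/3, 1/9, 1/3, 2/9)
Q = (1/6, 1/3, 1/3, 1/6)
0.0751 dits

KL divergence: D_KL(P||Q) = Σ p(x) log(p(x)/q(x))

Computing term by term:
  x=0: 1/3 × log_10[(1/3)/(1/6)] = 1/3 × 0.3010 = 0.1003
  x=1: 1/9 × log_10[(1/9)/(1/3)] = 1/9 × -0.4771 = -0.0530
  x=2: 1/3 × log_10[(1/3)/(1/3)] = 1/3 × 0.0000 = 0.0000
  x=3: 2/9 × log_10[(2/9)/(1/6)] = 2/9 × 0.1249 = 0.0278

D_KL(P||Q) = 0.0751 dits

Note: KL divergence is always non-negative and equals 0 iff P = Q.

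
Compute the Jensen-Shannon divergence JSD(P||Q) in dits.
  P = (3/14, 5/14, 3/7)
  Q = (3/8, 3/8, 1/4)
0.0100 dits

Jensen-Shannon divergence is:
JSD(P||Q) = 0.5 × D_KL(P||M) + 0.5 × D_KL(Q||M)
where M = 0.5 × (P + Q) is the mixture distribution.

M = 0.5 × (3/14, 5/14, 3/7) + 0.5 × (3/8, 3/8, 1/4) = (0.294643, 0.366071, 0.339286)

D_KL(P||M) = 0.0100 dits
D_KL(Q||M) = 0.0100 dits

JSD(P||Q) = 0.5 × 0.0100 + 0.5 × 0.0100 = 0.0100 dits

Unlike KL divergence, JSD is symmetric and bounded: 0 ≤ JSD ≤ log(2).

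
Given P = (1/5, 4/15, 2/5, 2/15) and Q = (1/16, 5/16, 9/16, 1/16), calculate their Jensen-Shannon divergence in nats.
0.0333 nats

Jensen-Shannon divergence is:
JSD(P||Q) = 0.5 × D_KL(P||M) + 0.5 × D_KL(Q||M)
where M = 0.5 × (P + Q) is the mixture distribution.

M = 0.5 × (1/5, 4/15, 2/5, 2/15) + 0.5 × (1/16, 5/16, 9/16, 1/16) = (0.13125, 0.289583, 0.48125, 0.0979167)

D_KL(P||M) = 0.0295 nats
D_KL(Q||M) = 0.0371 nats

JSD(P||Q) = 0.5 × 0.0295 + 0.5 × 0.0371 = 0.0333 nats

Unlike KL divergence, JSD is symmetric and bounded: 0 ≤ JSD ≤ log(2).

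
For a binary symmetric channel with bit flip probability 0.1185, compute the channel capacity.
0.4750 bits

For a binary symmetric channel (BSC) with error probability p:
Capacity C = 1 - H(p) bits per symbol

where H(p) = -p log₂(p) - (1-p) log₂(1-p) is the binary entropy function.

H(0.1185) = 0.5250 bits
C = 1 - 0.5250 = 0.4750 bits per symbol

This means we can reliably transmit up to 0.4750 bits of information per channel use.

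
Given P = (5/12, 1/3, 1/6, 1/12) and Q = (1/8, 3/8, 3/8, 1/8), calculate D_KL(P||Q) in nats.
0.2935 nats

KL divergence: D_KL(P||Q) = Σ p(x) log(p(x)/q(x))

Computing term by term:
  x=0: 5/12 × log_e[(5/12)/(1/8)] = 5/12 × 1.2040 = 0.5017
  x=1: 1/3 × log_e[(1/3)/(3/8)] = 1/3 × -0.1178 = -0.0393
  x=2: 1/6 × log_e[(1/6)/(3/8)] = 1/6 × -0.8109 = -0.1352
  x=3: 1/12 × log_e[(1/12)/(1/8)] = 1/12 × -0.4055 = -0.0338

D_KL(P||Q) = 0.2935 nats

Note: KL divergence is always non-negative and equals 0 iff P = Q.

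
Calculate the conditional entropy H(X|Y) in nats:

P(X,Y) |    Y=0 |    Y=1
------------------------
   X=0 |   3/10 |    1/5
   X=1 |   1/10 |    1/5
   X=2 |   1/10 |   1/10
1.0026 nats

Using the chain rule: H(X|Y) = H(X,Y) - H(Y)

First, compute H(X,Y) = 1.6957 nats

Marginal P(Y) = (1/2, 1/2)
H(Y) = 0.6931 nats

H(X|Y) = H(X,Y) - H(Y) = 1.6957 - 0.6931 = 1.0026 nats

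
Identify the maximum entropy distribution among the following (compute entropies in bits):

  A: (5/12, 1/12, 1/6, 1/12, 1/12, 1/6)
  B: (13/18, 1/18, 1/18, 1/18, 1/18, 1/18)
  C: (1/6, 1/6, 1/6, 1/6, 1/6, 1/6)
C

For a discrete distribution over n outcomes, entropy is maximized by the uniform distribution.

Computing entropies:
H(A) = 2.2842 bits
H(B) = 1.4974 bits
H(C) = 2.5850 bits

The uniform distribution (where all probabilities equal 1/6) achieves the maximum entropy of log_2(6) = 2.5850 bits.

Distribution C has the highest entropy.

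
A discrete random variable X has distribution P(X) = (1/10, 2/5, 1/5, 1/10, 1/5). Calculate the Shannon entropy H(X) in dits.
0.6388 dits

Shannon entropy is H(X) = -Σ p(x) log p(x).

For P = (1/10, 2/5, 1/5, 1/10, 1/5):
H = -1/10 × log_10(1/10) -2/5 × log_10(2/5) -1/5 × log_10(1/5) -1/10 × log_10(1/10) -1/5 × log_10(1/5)
H = 0.6388 dits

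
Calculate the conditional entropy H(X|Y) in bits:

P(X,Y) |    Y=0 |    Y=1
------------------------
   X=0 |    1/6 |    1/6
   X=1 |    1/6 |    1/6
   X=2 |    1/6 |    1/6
1.5850 bits

Using the chain rule: H(X|Y) = H(X,Y) - H(Y)

First, compute H(X,Y) = 2.5850 bits

Marginal P(Y) = (1/2, 1/2)
H(Y) = 1.0000 bits

H(X|Y) = H(X,Y) - H(Y) = 2.5850 - 1.0000 = 1.5850 bits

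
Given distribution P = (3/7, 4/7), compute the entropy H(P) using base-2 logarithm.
0.9852 bits

Shannon entropy is H(X) = -Σ p(x) log p(x).

For P = (3/7, 4/7):
H = -3/7 × log_2(3/7) -4/7 × log_2(4/7)
H = 0.9852 bits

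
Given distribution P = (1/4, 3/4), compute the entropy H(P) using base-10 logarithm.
0.2442 dits

Shannon entropy is H(X) = -Σ p(x) log p(x).

For P = (1/4, 3/4):
H = -1/4 × log_10(1/4) -3/4 × log_10(3/4)
H = 0.2442 dits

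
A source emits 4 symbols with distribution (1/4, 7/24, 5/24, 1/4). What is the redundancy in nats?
0.0070 nats

Redundancy measures how far a source is from maximum entropy:
R = H_max - H(X)

Maximum entropy for 4 symbols: H_max = log_e(4) = 1.3863 nats
Actual entropy: H(X) = 1.3793 nats
Redundancy: R = 1.3863 - 1.3793 = 0.0070 nats

This redundancy represents potential for compression: the source could be compressed by 0.0070 nats per symbol.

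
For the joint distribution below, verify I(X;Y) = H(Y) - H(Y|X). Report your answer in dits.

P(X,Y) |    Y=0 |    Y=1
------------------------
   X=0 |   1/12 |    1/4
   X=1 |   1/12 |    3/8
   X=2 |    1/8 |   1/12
I(X;Y) = 0.0255 dits

Mutual information has multiple equivalent forms:
- I(X;Y) = H(X) - H(X|Y)
- I(X;Y) = H(Y) - H(Y|X)
- I(X;Y) = H(X) + H(Y) - H(X,Y)

Computing all quantities:
H(X) = 0.4563, H(Y) = 0.2622, H(X,Y) = 0.6929
H(X|Y) = 0.4308, H(Y|X) = 0.2367

Verification:
H(X) - H(X|Y) = 0.4563 - 0.4308 = 0.0255
H(Y) - H(Y|X) = 0.2622 - 0.2367 = 0.0255
H(X) + H(Y) - H(X,Y) = 0.4563 + 0.2622 - 0.6929 = 0.0255

All forms give I(X;Y) = 0.0255 dits. ✓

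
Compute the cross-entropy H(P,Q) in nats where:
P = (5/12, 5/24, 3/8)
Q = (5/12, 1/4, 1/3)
1.0656 nats

Cross-entropy: H(P,Q) = -Σ p(x) log q(x)

Alternatively: H(P,Q) = H(P) + D_KL(P||Q)
H(P) = 1.0594 nats
D_KL(P||Q) = 0.0062 nats

H(P,Q) = 1.0594 + 0.0062 = 1.0656 nats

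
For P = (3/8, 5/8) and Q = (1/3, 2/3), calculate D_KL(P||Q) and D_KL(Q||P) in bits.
D_KL(P||Q) = 0.0055, D_KL(Q||P) = 0.0054

KL divergence is not symmetric: D_KL(P||Q) ≠ D_KL(Q||P) in general.

D_KL(P||Q) = 0.0055 bits
D_KL(Q||P) = 0.0054 bits

No, they are not equal!

This asymmetry is why KL divergence is not a true distance metric.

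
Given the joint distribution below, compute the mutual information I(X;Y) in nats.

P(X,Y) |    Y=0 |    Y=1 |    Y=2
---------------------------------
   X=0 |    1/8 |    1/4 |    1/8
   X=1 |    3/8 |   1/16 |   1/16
0.1363 nats

Mutual information: I(X;Y) = H(X) + H(Y) - H(X,Y)

Marginals:
P(X) = (1/2, 1/2), H(X) = 0.6931 nats
P(Y) = (1/2, 5/16, 3/16), H(Y) = 1.0239 nats

Joint entropy: H(X,Y) = 1.5808 nats

I(X;Y) = 0.6931 + 1.0239 - 1.5808 = 0.1363 nats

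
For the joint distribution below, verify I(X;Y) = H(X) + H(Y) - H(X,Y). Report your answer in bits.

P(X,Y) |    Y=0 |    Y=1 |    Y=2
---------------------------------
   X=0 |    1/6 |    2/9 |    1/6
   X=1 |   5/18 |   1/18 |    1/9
I(X;Y) = 0.0966 bits

Mutual information has multiple equivalent forms:
- I(X;Y) = H(X) - H(X|Y)
- I(X;Y) = H(Y) - H(Y|X)
- I(X;Y) = H(X) + H(Y) - H(X,Y)

Computing all quantities:
H(X) = 0.9911, H(Y) = 1.5466, H(X,Y) = 2.4411
H(X|Y) = 0.8944, H(Y|X) = 1.4500

Verification:
H(X) - H(X|Y) = 0.9911 - 0.8944 = 0.0966
H(Y) - H(Y|X) = 1.5466 - 1.4500 = 0.0966
H(X) + H(Y) - H(X,Y) = 0.9911 + 1.5466 - 2.4411 = 0.0966

All forms give I(X;Y) = 0.0966 bits. ✓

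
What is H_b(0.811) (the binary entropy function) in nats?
0.4848 nats

The binary entropy function is:
H(p) = -p log(p) - (1-p) log(1-p)

H(0.811) = -0.811 × log_e(0.811) - 0.189 × log_e(0.189)
H(0.811) = 0.4848 nats

Note: Binary entropy is maximized at p=0.5 (H=1 bit) and minimized at p=0 or p=1 (H=0).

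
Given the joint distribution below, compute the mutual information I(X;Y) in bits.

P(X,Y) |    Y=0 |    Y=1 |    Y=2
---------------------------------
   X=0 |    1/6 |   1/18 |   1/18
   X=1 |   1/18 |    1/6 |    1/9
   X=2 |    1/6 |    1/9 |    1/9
0.0990 bits

Mutual information: I(X;Y) = H(X) + H(Y) - H(X,Y)

Marginals:
P(X) = (5/18, 1/3, 7/18), H(X) = 1.5715 bits
P(Y) = (7/18, 1/3, 5/18), H(Y) = 1.5715 bits

Joint entropy: H(X,Y) = 3.0441 bits

I(X;Y) = 1.5715 + 1.5715 - 3.0441 = 0.0990 bits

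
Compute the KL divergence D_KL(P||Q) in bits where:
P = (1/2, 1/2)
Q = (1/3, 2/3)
0.0850 bits

KL divergence: D_KL(P||Q) = Σ p(x) log(p(x)/q(x))

Computing term by term:
  x=0: 1/2 × log_2[(1/2)/(1/3)] = 1/2 × 0.5850 = 0.2925
  x=1: 1/2 × log_2[(1/2)/(2/3)] = 1/2 × -0.4150 = -0.2075

D_KL(P||Q) = 0.0850 bits

Note: KL divergence is always non-negative and equals 0 iff P = Q.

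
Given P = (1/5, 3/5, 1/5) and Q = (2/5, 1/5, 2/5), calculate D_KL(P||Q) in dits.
0.1659 dits

KL divergence: D_KL(P||Q) = Σ p(x) log(p(x)/q(x))

Computing term by term:
  x=0: 1/5 × log_10[(1/5)/(2/5)] = 1/5 × -0.3010 = -0.0602
  x=1: 3/5 × log_10[(3/5)/(1/5)] = 3/5 × 0.4771 = 0.2863
  x=2: 1/5 × log_10[(1/5)/(2/5)] = 1/5 × -0.3010 = -0.0602

D_KL(P||Q) = 0.1659 dits

Note: KL divergence is always non-negative and equals 0 iff P = Q.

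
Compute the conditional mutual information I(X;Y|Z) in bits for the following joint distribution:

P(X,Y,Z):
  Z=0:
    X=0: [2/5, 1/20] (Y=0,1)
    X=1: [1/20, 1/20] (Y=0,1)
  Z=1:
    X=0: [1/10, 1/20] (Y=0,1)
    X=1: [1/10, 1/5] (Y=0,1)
0.0825 bits

Conditional mutual information: I(X;Y|Z) = H(X|Z) + H(Y|Z) - H(X,Y|Z)

H(Z) = 0.9928
H(X,Z) = 1.7822 → H(X|Z) = 0.7895
H(Y,Z) = 1.8150 → H(Y|Z) = 0.8222
H(X,Y,Z) = 2.5219 → H(X,Y|Z) = 1.5292

I(X;Y|Z) = 0.7895 + 0.8222 - 1.5292 = 0.0825 bits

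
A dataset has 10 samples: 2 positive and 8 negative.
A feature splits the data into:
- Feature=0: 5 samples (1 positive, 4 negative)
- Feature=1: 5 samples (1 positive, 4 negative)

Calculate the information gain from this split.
0.0000 bits

Information Gain = H(Y) - H(Y|Feature)

Before split:
P(positive) = 2/10 = 0.2000
H(Y) = 0.7219 bits

After split:
Feature=0: H = 0.7219 bits (weight = 5/10)
Feature=1: H = 0.7219 bits (weight = 5/10)
H(Y|Feature) = (5/10)×0.7219 + (5/10)×0.7219 = 0.7219 bits

Information Gain = 0.7219 - 0.7219 = 0.0000 bits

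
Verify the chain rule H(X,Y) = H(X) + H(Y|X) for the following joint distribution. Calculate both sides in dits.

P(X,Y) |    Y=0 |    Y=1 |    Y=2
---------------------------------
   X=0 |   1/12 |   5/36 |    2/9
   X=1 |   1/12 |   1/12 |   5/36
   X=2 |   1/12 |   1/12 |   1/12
H(X,Y) = 0.9229, H(X) = 0.4644, H(Y|X) = 0.4585 (all in dits)

Chain rule: H(X,Y) = H(X) + H(Y|X)

Left side — joint entropy directly:
H(X,Y) = -Σ p(x,y) log p(x,y) = 0.9229 dits

Right side — compute H(Y|X) from the conditional distributions:
P(X) = (4/9, 11/36, 1/4), so H(X) = 0.4644 dits
H(Y|X) = Σ_x P(X=x) · H(Y|X=x):
  P(Y|X=0) = (3/16, 5/16, 1/2), H(Y|X=0) = 0.4447, weight P(X=0) = 4/9
  P(Y|X=1) = (3/11, 3/11, 5/11), H(Y|X=1) = 0.4634, weight P(X=1) = 11/36
  P(Y|X=2) = (1/3, 1/3, 1/3), H(Y|X=2) = 0.4771, weight P(X=2) = 1/4
H(Y|X) = 0.4585 dits

H(X) + H(Y|X) = 0.4644 + 0.4585 = 0.9229 dits

Both sides equal 0.9229 dits. ✓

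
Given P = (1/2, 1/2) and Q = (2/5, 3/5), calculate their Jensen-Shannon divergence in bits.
0.0073 bits

Jensen-Shannon divergence is:
JSD(P||Q) = 0.5 × D_KL(P||M) + 0.5 × D_KL(Q||M)
where M = 0.5 × (P + Q) is the mixture distribution.

M = 0.5 × (1/2, 1/2) + 0.5 × (2/5, 3/5) = (9/20, 11/20)

D_KL(P||M) = 0.0072 bits
D_KL(Q||M) = 0.0073 bits

JSD(P||Q) = 0.5 × 0.0072 + 0.5 × 0.0073 = 0.0073 bits

Unlike KL divergence, JSD is symmetric and bounded: 0 ≤ JSD ≤ log(2).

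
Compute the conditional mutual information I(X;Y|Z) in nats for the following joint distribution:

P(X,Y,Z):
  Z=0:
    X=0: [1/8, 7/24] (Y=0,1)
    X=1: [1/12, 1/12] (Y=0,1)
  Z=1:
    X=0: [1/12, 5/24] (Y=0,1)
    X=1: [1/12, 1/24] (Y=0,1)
0.0365 nats

Conditional mutual information: I(X;Y|Z) = H(X|Z) + H(Y|Z) - H(X,Y|Z)

H(Z) = 0.6792
H(X,Z) = 1.2827 → H(X|Z) = 0.6035
H(Y,Z) = 1.3398 → H(Y|Z) = 0.6606
H(X,Y,Z) = 1.9068 → H(X,Y|Z) = 1.2276

I(X;Y|Z) = 0.6035 + 0.6606 - 1.2276 = 0.0365 nats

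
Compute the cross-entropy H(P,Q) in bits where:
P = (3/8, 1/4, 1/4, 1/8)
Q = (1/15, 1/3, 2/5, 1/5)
2.4820 bits

Cross-entropy: H(P,Q) = -Σ p(x) log q(x)

Alternatively: H(P,Q) = H(P) + D_KL(P||Q)
H(P) = 1.9056 bits
D_KL(P||Q) = 0.5764 bits

H(P,Q) = 1.9056 + 0.5764 = 2.4820 bits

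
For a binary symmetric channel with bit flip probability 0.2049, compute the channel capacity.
0.2684 bits

For a binary symmetric channel (BSC) with error probability p:
Capacity C = 1 - H(p) bits per symbol

where H(p) = -p log₂(p) - (1-p) log₂(1-p) is the binary entropy function.

H(0.2049) = 0.7316 bits
C = 1 - 0.7316 = 0.2684 bits per symbol

This means we can reliably transmit up to 0.2684 bits of information per channel use.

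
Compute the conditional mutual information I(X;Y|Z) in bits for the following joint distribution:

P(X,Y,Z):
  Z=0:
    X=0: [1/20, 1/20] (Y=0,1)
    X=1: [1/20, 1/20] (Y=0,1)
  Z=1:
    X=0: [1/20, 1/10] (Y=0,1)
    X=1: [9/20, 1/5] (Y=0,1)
0.0470 bits

Conditional mutual information: I(X;Y|Z) = H(X|Z) + H(Y|Z) - H(X,Y|Z)

H(Z) = 0.7219
H(X,Z) = 1.4789 → H(X|Z) = 0.7570
H(Y,Z) = 1.6855 → H(Y|Z) = 0.9635
H(X,Y,Z) = 2.3955 → H(X,Y|Z) = 1.6735

I(X;Y|Z) = 0.7570 + 0.9635 - 1.6735 = 0.0470 bits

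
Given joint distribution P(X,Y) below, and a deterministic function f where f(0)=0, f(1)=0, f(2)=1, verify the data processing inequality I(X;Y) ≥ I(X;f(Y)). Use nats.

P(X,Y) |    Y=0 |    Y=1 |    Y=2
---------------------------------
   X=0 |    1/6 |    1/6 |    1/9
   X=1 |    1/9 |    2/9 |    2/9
I(X;Y) = 0.0223, I(X;f(Y)) = 0.0127, inequality holds: 0.0223 ≥ 0.0127

Data Processing Inequality: For any Markov chain X → Y → Z, we have I(X;Y) ≥ I(X;Z).

Here Z = f(Y) is a deterministic function of Y, forming X → Y → Z.

Original I(X;Y) = 0.0223 nats

After applying f:
P(X,Z) where Z=f(Y):
- P(X,Z=0) = P(X,Y=0) + P(X,Y=1)
- P(X,Z=1) = P(X,Y=2)

I(X;Z) = I(X;f(Y)) = 0.0127 nats

Verification: 0.0223 ≥ 0.0127 ✓

Information cannot be created by processing; the function f can only lose information about X.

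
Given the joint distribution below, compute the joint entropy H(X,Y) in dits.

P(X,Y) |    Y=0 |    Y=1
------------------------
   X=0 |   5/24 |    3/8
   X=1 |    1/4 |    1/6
0.5819 dits

Joint entropy is H(X,Y) = -Σ_{x,y} p(x,y) log p(x,y).

Summing over all non-zero entries:
H(X,Y) = -[5/24·log_10(5/24) + 3/8·log_10(3/8) + 1/4·log_10(1/4) + 1/6·log_10(1/6)]
H(X,Y) = 0.5819 dits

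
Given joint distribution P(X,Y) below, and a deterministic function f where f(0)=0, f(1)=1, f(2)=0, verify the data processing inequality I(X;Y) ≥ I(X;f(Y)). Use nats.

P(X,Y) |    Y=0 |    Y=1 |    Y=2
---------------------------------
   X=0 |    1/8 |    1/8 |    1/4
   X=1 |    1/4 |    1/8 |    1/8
I(X;Y) = 0.0425, I(X;f(Y)) = 0.0000, inequality holds: 0.0425 ≥ 0.0000

Data Processing Inequality: For any Markov chain X → Y → Z, we have I(X;Y) ≥ I(X;Z).

Here Z = f(Y) is a deterministic function of Y, forming X → Y → Z.

Original I(X;Y) = 0.0425 nats

After applying f:
P(X,Z) where Z=f(Y):
- P(X,Z=0) = P(X,Y=0) + P(X,Y=2)
- P(X,Z=1) = P(X,Y=1)

I(X;Z) = I(X;f(Y)) = 0.0000 nats

Verification: 0.0425 ≥ 0.0000 ✓

Information cannot be created by processing; the function f can only lose information about X.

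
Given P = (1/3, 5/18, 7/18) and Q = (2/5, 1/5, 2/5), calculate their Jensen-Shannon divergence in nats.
0.0047 nats

Jensen-Shannon divergence is:
JSD(P||Q) = 0.5 × D_KL(P||M) + 0.5 × D_KL(Q||M)
where M = 0.5 × (P + Q) is the mixture distribution.

M = 0.5 × (1/3, 5/18, 7/18) + 0.5 × (2/5, 1/5, 2/5) = (11/30, 0.238889, 0.394444)

D_KL(P||M) = 0.0046 nats
D_KL(Q||M) = 0.0049 nats

JSD(P||Q) = 0.5 × 0.0046 + 0.5 × 0.0049 = 0.0047 nats

Unlike KL divergence, JSD is symmetric and bounded: 0 ≤ JSD ≤ log(2).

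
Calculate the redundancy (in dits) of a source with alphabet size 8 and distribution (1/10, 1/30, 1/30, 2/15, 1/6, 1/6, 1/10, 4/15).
0.0755 dits

Redundancy measures how far a source is from maximum entropy:
R = H_max - H(X)

Maximum entropy for 8 symbols: H_max = log_10(8) = 0.9031 dits
Actual entropy: H(X) = 0.8276 dits
Redundancy: R = 0.9031 - 0.8276 = 0.0755 dits

This redundancy represents potential for compression: the source could be compressed by 0.0755 dits per symbol.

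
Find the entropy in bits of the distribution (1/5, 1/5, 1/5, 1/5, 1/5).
2.3219 bits

Shannon entropy is H(X) = -Σ p(x) log p(x).

For P = (1/5, 1/5, 1/5, 1/5, 1/5):
H = -1/5 × log_2(1/5) -1/5 × log_2(1/5) -1/5 × log_2(1/5) -1/5 × log_2(1/5) -1/5 × log_2(1/5)
H = 2.3219 bits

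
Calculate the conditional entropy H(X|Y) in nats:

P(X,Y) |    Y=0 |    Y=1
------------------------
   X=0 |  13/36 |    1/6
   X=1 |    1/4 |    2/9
0.6790 nats

Using the chain rule: H(X|Y) = H(X,Y) - H(Y)

First, compute H(X,Y) = 1.3473 nats

Marginal P(Y) = (11/18, 7/18)
H(Y) = 0.6682 nats

H(X|Y) = H(X,Y) - H(Y) = 1.3473 - 0.6682 = 0.6790 nats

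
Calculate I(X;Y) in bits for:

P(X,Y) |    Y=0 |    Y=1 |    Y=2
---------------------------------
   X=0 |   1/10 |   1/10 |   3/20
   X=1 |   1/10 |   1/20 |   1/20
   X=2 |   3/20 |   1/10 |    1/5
0.0253 bits

Mutual information: I(X;Y) = H(X) + H(Y) - H(X,Y)

Marginals:
P(X) = (7/20, 1/5, 9/20), H(X) = 1.5129 bits
P(Y) = (7/20, 1/4, 2/5), H(Y) = 1.5589 bits

Joint entropy: H(X,Y) = 3.0464 bits

I(X;Y) = 1.5129 + 1.5589 - 3.0464 = 0.0253 bits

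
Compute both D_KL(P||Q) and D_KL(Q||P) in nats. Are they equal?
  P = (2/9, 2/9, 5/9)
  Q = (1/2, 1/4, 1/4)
D_KL(P||Q) = 0.2372, D_KL(Q||P) = 0.2353

KL divergence is not symmetric: D_KL(P||Q) ≠ D_KL(Q||P) in general.

D_KL(P||Q) = 0.2372 nats
D_KL(Q||P) = 0.2353 nats

No, they are not equal!

This asymmetry is why KL divergence is not a true distance metric.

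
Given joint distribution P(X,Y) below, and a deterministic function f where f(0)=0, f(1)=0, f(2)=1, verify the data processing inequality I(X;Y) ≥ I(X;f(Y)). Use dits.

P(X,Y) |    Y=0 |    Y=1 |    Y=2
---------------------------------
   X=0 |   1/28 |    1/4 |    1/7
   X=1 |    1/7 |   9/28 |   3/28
I(X;Y) = 0.0136, I(X;f(Y)) = 0.0060, inequality holds: 0.0136 ≥ 0.0060

Data Processing Inequality: For any Markov chain X → Y → Z, we have I(X;Y) ≥ I(X;Z).

Here Z = f(Y) is a deterministic function of Y, forming X → Y → Z.

Original I(X;Y) = 0.0136 dits

After applying f:
P(X,Z) where Z=f(Y):
- P(X,Z=0) = P(X,Y=0) + P(X,Y=1)
- P(X,Z=1) = P(X,Y=2)

I(X;Z) = I(X;f(Y)) = 0.0060 dits

Verification: 0.0136 ≥ 0.0060 ✓

Information cannot be created by processing; the function f can only lose information about X.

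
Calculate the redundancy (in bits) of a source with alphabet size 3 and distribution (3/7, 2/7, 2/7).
0.0283 bits

Redundancy measures how far a source is from maximum entropy:
R = H_max - H(X)

Maximum entropy for 3 symbols: H_max = log_2(3) = 1.5850 bits
Actual entropy: H(X) = 1.5567 bits
Redundancy: R = 1.5850 - 1.5567 = 0.0283 bits

This redundancy represents potential for compression: the source could be compressed by 0.0283 bits per symbol.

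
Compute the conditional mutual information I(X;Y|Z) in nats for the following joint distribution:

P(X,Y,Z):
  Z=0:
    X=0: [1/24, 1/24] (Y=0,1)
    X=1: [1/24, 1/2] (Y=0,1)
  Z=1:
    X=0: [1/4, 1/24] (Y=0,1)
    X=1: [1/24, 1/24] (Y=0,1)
0.0620 nats

Conditional mutual information: I(X;Y|Z) = H(X|Z) + H(Y|Z) - H(X,Y|Z)

H(Z) = 0.6616
H(X,Z) = 1.1056 → H(X|Z) = 0.4441
H(Y,Z) = 1.1056 → H(Y|Z) = 0.4441
H(X,Y,Z) = 1.4877 → H(X,Y|Z) = 0.8261

I(X;Y|Z) = 0.4441 + 0.4441 - 0.8261 = 0.0620 nats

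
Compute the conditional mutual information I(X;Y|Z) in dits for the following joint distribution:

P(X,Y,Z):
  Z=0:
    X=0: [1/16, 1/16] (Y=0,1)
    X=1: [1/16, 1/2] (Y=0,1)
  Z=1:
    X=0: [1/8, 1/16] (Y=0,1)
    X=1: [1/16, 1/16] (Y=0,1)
0.0206 dits

Conditional mutual information: I(X;Y|Z) = H(X|Z) + H(Y|Z) - H(X,Y|Z)

H(Z) = 0.2697
H(X,Z) = 0.5026 → H(X|Z) = 0.2329
H(Y,Z) = 0.5026 → H(Y|Z) = 0.2329
H(X,Y,Z) = 0.7149 → H(X,Y|Z) = 0.4452

I(X;Y|Z) = 0.2329 + 0.2329 - 0.4452 = 0.0206 dits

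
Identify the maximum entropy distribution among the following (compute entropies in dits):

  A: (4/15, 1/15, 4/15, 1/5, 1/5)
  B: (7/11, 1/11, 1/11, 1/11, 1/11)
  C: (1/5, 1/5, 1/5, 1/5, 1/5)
C

For a discrete distribution over n outcomes, entropy is maximized by the uniform distribution.

Computing entropies:
H(A) = 0.6641 dits
H(B) = 0.5036 dits
H(C) = 0.6990 dits

The uniform distribution (where all probabilities equal 1/5) achieves the maximum entropy of log_10(5) = 0.6990 dits.

Distribution C has the highest entropy.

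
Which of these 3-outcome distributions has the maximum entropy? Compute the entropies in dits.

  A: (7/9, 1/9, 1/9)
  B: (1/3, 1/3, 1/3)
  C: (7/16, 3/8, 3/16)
B

For a discrete distribution over n outcomes, entropy is maximized by the uniform distribution.

Computing entropies:
H(A) = 0.2969 dits
H(B) = 0.4771 dits
H(C) = 0.4531 dits

The uniform distribution (where all probabilities equal 1/3) achieves the maximum entropy of log_10(3) = 0.4771 dits.

Distribution B has the highest entropy.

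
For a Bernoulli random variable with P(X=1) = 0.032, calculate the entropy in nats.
0.1416 nats

The binary entropy function is:
H(p) = -p log(p) - (1-p) log(1-p)

H(0.032) = -0.032 × log_e(0.032) - 0.968 × log_e(0.968)
H(0.032) = 0.1416 nats

Note: Binary entropy is maximized at p=0.5 (H=1 bit) and minimized at p=0 or p=1 (H=0).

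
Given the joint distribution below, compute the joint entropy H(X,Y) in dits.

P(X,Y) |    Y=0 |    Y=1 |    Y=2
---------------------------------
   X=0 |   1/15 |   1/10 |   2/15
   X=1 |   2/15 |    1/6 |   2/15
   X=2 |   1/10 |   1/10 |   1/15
0.9365 dits

Joint entropy is H(X,Y) = -Σ_{x,y} p(x,y) log p(x,y).

Summing over all non-zero entries:
H(X,Y) = -[1/15·log_10(1/15) + 1/10·log_10(1/10) + 2/15·log_10(2/15) + 2/15·log_10(2/15) + 1/6·log_10(1/6) + 2/15·log_10(2/15) + 1/10·log_10(1/10) + 1/10·log_10(1/10) + 1/15·log_10(1/15)]
H(X,Y) = 0.9365 dits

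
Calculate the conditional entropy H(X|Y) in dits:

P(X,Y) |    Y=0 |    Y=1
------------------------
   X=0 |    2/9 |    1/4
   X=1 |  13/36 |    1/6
0.2901 dits

Using the chain rule: H(X|Y) = H(X,Y) - H(Y)

First, compute H(X,Y) = 0.5851 dits

Marginal P(Y) = (7/12, 5/12)
H(Y) = 0.2950 dits

H(X|Y) = H(X,Y) - H(Y) = 0.5851 - 0.2950 = 0.2901 dits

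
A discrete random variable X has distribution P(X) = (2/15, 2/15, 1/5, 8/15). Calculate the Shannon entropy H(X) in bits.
1.7232 bits

Shannon entropy is H(X) = -Σ p(x) log p(x).

For P = (2/15, 2/15, 1/5, 8/15):
H = -2/15 × log_2(2/15) -2/15 × log_2(2/15) -1/5 × log_2(1/5) -8/15 × log_2(8/15)
H = 1.7232 bits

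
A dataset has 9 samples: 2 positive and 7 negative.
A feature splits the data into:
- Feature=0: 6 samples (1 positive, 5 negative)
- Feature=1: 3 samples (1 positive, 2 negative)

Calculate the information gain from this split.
0.0248 bits

Information Gain = H(Y) - H(Y|Feature)

Before split:
P(positive) = 2/9 = 0.2222
H(Y) = 0.7642 bits

After split:
Feature=0: H = 0.6500 bits (weight = 6/9)
Feature=1: H = 0.9183 bits (weight = 3/9)
H(Y|Feature) = (6/9)×0.6500 + (3/9)×0.9183 = 0.7394 bits

Information Gain = 0.7642 - 0.7394 = 0.0248 bits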